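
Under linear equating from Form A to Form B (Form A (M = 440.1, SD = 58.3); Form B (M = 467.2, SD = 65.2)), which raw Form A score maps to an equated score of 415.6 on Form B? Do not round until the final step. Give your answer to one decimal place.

Invert y = (SD_Y/SD_X)(x − M_X) + M_Y:
x = (SD_X/SD_Y)(y − M_Y) + M_X = (58.3/65.2)(415.6 − 467.2) + 440.1
x = 0.894172 × -51.600 + 440.1 = 394.0

394.0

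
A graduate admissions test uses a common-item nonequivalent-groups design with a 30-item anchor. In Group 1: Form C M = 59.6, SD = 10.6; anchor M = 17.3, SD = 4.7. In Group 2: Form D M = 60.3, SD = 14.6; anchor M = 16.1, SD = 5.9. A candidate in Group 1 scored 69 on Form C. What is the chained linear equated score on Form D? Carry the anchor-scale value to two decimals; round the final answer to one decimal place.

Form C → anchor (Group 1): v = (4.7/10.6)(69 − 59.6) + 17.3 = 21.47
anchor → Form D (Group 2): y = (14.6/5.9)(21.47 − 16.1) + 60.3 = 73.6

73.6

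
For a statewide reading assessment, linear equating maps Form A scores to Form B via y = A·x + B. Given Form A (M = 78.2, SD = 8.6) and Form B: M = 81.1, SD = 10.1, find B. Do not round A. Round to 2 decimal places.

-10.74

A = SD_Y / SD_X = 10.1 / 8.6 = 1.174419
B = M_Y − A·M_X = 81.1 − 1.174419 × 78.2 = -10.74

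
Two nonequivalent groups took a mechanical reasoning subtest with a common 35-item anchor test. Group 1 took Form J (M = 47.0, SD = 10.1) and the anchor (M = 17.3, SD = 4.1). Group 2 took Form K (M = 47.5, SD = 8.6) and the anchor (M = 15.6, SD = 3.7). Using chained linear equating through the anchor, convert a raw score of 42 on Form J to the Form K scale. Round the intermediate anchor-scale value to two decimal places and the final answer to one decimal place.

46.7

Form J → anchor (Group 1): v = (4.1/10.1)(42 − 47.0) + 17.3 = 15.27
anchor → Form K (Group 2): y = (8.6/3.7)(15.27 − 15.6) + 47.5 = 46.7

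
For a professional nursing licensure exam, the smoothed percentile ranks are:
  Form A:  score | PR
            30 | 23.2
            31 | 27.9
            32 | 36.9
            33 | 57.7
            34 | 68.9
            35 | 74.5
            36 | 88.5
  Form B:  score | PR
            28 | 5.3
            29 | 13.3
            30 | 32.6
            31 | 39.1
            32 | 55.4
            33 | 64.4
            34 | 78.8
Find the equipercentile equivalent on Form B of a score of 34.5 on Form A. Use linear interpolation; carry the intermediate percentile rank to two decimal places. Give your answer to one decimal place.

PR of 34.5 on Form A: 68.9 + (34.5 − 34)/(35 − 34) × (74.5 − 68.9) = 71.70
On Form B, PR 71.70 falls between score 33 (PR 64.4) and 34 (PR 78.8).
Interpolate: 33 + (71.70 − 64.4)/(78.8 − 64.4) × (34 − 33) = 33.5

33.5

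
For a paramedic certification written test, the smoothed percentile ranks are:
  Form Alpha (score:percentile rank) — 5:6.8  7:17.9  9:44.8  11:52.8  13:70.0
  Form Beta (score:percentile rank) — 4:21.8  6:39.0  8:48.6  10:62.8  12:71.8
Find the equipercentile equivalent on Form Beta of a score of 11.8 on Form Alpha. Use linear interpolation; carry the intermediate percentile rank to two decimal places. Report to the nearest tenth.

9.6

PR of 11.8 on Form Alpha: 52.8 + (11.8 − 11)/(13 − 11) × (70.0 − 52.8) = 59.68
On Form Beta, PR 59.68 falls between score 8 (PR 48.6) and 10 (PR 62.8).
Interpolate: 8 + (59.68 − 48.6)/(62.8 − 48.6) × (10 − 8) = 9.6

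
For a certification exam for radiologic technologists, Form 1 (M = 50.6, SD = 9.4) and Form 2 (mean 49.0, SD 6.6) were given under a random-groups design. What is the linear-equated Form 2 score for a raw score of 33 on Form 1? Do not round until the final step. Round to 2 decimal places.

Linear equating: y = (SD_Y/SD_X)(x − M_X) + M_Y
y = (6.6/9.4)(33 − 50.6) + 49.0
y = 0.702128 × -17.6 + 49.0 = -12.3574 + 49.0 = 36.64

36.64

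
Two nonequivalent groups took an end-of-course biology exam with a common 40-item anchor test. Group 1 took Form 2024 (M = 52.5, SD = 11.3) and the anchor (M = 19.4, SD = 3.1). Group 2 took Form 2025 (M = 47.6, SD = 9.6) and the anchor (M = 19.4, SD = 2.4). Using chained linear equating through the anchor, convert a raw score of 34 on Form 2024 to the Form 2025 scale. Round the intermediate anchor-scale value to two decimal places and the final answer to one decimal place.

Form 2024 → anchor (Group 1): v = (3.1/11.3)(34 − 52.5) + 19.4 = 14.32
anchor → Form 2025 (Group 2): y = (9.6/2.4)(14.32 − 19.4) + 47.6 = 27.3

27.3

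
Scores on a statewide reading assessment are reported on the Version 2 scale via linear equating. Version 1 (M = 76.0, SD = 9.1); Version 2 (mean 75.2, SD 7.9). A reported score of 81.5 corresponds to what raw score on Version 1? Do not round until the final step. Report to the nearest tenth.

Invert y = (SD_Y/SD_X)(x − M_X) + M_Y:
x = (SD_X/SD_Y)(y − M_Y) + M_X = (9.1/7.9)(81.5 − 75.2) + 76.0
x = 1.151899 × 6.300 + 76.0 = 83.3

83.3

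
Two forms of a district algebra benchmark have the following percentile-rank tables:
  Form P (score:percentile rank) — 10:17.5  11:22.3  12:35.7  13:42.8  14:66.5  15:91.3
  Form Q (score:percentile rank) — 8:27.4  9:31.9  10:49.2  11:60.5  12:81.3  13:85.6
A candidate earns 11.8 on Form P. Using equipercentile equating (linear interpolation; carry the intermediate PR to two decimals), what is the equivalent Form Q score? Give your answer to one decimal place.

PR of 11.8 on Form P: 22.3 + (11.8 − 11)/(12 − 11) × (35.7 − 22.3) = 33.02
On Form Q, PR 33.02 falls between score 9 (PR 31.9) and 10 (PR 49.2).
Interpolate: 9 + (33.02 − 31.9)/(49.2 − 31.9) × (10 − 9) = 9.1

9.1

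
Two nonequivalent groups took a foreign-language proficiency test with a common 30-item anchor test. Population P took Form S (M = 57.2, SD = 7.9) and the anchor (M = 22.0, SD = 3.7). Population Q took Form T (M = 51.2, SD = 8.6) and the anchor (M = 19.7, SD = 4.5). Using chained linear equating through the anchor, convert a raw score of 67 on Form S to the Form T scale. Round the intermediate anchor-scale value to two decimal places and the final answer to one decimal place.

64.4

Form S → anchor (Population P): v = (3.7/7.9)(67 − 57.2) + 22.0 = 26.59
anchor → Form T (Population Q): y = (8.6/4.5)(26.59 − 19.7) + 51.2 = 64.4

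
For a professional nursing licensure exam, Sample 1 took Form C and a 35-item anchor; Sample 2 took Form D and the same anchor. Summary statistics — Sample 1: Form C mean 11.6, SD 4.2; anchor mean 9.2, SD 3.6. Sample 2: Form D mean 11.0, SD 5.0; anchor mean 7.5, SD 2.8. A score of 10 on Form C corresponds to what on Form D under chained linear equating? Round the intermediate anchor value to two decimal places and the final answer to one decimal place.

Form C → anchor (Sample 1): v = (3.6/4.2)(10 − 11.6) + 9.2 = 7.83
anchor → Form D (Sample 2): y = (5.0/2.8)(7.83 − 7.5) + 11.0 = 11.6

11.6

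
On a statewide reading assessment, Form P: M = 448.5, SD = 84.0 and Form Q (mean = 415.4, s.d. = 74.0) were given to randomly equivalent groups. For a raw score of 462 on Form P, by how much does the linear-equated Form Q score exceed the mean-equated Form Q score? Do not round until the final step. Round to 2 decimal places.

Mean-equated: 462 + (415.4 − 448.5) = 428.90
Linear-equated: (74.0/84.0)(462 − 448.5) + 415.4 = 427.293
Difference = 427.293 − 428.90 = -1.61

-1.61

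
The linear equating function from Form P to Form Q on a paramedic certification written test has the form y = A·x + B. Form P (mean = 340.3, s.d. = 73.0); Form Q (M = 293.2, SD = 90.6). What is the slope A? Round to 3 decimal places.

1.241

A = SD_Y / SD_X = 90.6 / 73.0 = 1.241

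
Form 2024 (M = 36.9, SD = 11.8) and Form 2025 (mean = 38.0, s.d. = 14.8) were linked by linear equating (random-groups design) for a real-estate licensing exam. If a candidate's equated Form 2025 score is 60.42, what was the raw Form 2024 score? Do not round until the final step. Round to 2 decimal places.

Invert y = (SD_Y/SD_X)(x − M_X) + M_Y:
x = (SD_X/SD_Y)(y − M_Y) + M_X = (11.8/14.8)(60.42 − 38.0) + 36.9
x = 0.797297 × 22.420 + 36.9 = 54.78

54.78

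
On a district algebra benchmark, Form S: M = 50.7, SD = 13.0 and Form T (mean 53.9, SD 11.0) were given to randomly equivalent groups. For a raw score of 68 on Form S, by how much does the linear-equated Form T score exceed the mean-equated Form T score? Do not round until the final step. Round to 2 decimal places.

Mean-equated: 68 + (53.9 − 50.7) = 71.20
Linear-equated: (11.0/13.0)(68 − 50.7) + 53.9 = 68.538
Difference = 68.538 − 71.20 = -2.66

-2.66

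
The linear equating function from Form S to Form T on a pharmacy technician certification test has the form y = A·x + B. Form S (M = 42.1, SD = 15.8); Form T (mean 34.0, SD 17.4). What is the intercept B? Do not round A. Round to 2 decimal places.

-12.36

A = SD_Y / SD_X = 17.4 / 15.8 = 1.101266
B = M_Y − A·M_X = 34.0 − 1.101266 × 42.1 = -12.36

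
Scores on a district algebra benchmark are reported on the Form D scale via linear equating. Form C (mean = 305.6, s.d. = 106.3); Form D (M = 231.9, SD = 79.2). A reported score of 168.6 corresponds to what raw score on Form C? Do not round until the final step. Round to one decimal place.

220.6

Invert y = (SD_Y/SD_X)(x − M_X) + M_Y:
x = (SD_X/SD_Y)(y − M_Y) + M_X = (106.3/79.2)(168.6 − 231.9) + 305.6
x = 1.342172 × -63.300 + 305.6 = 220.6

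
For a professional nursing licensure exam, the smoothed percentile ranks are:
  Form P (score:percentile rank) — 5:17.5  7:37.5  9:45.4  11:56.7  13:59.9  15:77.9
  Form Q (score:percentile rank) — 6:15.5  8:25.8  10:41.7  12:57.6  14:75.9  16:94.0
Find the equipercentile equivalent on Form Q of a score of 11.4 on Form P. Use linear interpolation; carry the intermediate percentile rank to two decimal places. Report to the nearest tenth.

12.0

PR of 11.4 on Form P: 56.7 + (11.4 − 11)/(13 − 11) × (59.9 − 56.7) = 57.34
On Form Q, PR 57.34 falls between score 10 (PR 41.7) and 12 (PR 57.6).
Interpolate: 10 + (57.34 − 41.7)/(57.6 − 41.7) × (12 − 10) = 12.0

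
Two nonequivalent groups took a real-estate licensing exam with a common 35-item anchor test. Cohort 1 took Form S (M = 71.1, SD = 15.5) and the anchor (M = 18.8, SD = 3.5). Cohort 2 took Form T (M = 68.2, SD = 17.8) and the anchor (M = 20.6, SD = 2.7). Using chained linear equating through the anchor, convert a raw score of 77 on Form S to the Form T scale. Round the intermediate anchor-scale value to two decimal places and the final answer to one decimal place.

65.1

Form S → anchor (Cohort 1): v = (3.5/15.5)(77 − 71.1) + 18.8 = 20.13
anchor → Form T (Cohort 2): y = (17.8/2.7)(20.13 − 20.6) + 68.2 = 65.1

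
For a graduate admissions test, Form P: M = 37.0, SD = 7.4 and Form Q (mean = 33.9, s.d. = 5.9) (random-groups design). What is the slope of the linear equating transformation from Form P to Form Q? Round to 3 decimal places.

0.797

A = SD_Y / SD_X = 5.9 / 7.4 = 0.797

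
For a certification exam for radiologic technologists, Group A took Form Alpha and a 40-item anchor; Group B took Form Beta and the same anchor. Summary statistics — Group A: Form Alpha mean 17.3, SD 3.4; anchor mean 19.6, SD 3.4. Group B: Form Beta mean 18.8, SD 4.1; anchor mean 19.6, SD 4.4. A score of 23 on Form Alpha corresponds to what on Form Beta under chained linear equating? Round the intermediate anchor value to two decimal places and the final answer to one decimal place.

Form Alpha → anchor (Group A): v = (3.4/3.4)(23 − 17.3) + 19.6 = 25.30
anchor → Form Beta (Group B): y = (4.1/4.4)(25.30 − 19.6) + 18.8 = 24.1

24.1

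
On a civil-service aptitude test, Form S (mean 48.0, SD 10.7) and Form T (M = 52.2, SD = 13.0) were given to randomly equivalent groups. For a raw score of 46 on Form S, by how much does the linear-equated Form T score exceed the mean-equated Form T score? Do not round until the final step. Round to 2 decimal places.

-0.43

Mean-equated: 46 + (52.2 − 48.0) = 50.20
Linear-equated: (13.0/10.7)(46 − 48.0) + 52.2 = 49.770
Difference = 49.770 − 50.20 = -0.43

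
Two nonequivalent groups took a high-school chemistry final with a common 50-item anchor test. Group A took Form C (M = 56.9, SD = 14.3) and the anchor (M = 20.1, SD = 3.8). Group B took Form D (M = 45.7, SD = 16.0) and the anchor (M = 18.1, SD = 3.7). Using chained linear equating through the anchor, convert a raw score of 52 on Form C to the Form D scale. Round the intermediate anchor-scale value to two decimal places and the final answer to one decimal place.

Form C → anchor (Group A): v = (3.8/14.3)(52 − 56.9) + 20.1 = 18.80
anchor → Form D (Group B): y = (16.0/3.7)(18.80 − 18.1) + 45.7 = 48.7

48.7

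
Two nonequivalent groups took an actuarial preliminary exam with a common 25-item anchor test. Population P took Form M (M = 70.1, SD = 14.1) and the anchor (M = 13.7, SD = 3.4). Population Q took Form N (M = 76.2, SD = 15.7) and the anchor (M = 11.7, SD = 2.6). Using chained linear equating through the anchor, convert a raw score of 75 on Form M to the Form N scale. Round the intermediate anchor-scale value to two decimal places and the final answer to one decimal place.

95.4

Form M → anchor (Population P): v = (3.4/14.1)(75 − 70.1) + 13.7 = 14.88
anchor → Form N (Population Q): y = (15.7/2.6)(14.88 − 11.7) + 76.2 = 95.4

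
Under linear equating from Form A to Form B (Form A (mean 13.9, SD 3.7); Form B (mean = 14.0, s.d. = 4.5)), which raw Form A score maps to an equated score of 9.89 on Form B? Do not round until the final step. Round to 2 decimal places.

10.52

Invert y = (SD_Y/SD_X)(x − M_X) + M_Y:
x = (SD_X/SD_Y)(y − M_Y) + M_X = (3.7/4.5)(9.89 − 14.0) + 13.9
x = 0.822222 × -4.110 + 13.9 = 10.52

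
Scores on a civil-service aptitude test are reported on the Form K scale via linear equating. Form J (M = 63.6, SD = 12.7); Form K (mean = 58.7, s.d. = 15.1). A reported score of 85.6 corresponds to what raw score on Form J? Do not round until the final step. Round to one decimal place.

86.2

Invert y = (SD_Y/SD_X)(x − M_X) + M_Y:
x = (SD_X/SD_Y)(y − M_Y) + M_X = (12.7/15.1)(85.6 − 58.7) + 63.6
x = 0.841060 × 26.900 + 63.6 = 86.2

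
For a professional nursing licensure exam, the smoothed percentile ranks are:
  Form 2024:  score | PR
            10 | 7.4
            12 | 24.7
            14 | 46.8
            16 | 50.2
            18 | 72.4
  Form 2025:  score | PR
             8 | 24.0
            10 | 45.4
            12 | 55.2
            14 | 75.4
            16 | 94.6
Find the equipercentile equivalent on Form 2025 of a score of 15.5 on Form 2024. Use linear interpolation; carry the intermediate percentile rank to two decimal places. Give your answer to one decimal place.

PR of 15.5 on Form 2024: 46.8 + (15.5 − 14)/(16 − 14) × (50.2 − 46.8) = 49.35
On Form 2025, PR 49.35 falls between score 10 (PR 45.4) and 12 (PR 55.2).
Interpolate: 10 + (49.35 − 45.4)/(55.2 − 45.4) × (12 − 10) = 10.8

10.8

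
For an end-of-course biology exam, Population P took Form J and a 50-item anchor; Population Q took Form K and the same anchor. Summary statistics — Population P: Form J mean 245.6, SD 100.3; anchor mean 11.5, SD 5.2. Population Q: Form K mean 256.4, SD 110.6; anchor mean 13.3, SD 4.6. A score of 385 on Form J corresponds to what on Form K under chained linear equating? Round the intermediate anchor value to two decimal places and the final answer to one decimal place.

Form J → anchor (Population P): v = (5.2/100.3)(385 − 245.6) + 11.5 = 18.73
anchor → Form K (Population Q): y = (110.6/4.6)(18.73 − 13.3) + 256.4 = 387.0

387.0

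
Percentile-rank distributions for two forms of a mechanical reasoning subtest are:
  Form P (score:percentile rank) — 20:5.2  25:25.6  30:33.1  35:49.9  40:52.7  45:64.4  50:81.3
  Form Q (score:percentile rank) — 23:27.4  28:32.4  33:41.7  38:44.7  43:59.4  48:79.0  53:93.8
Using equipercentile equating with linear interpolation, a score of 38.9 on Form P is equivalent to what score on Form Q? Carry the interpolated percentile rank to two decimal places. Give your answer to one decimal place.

40.5

PR of 38.9 on Form P: 49.9 + (38.9 − 35)/(40 − 35) × (52.7 − 49.9) = 52.08
On Form Q, PR 52.08 falls between score 38 (PR 44.7) and 43 (PR 59.4).
Interpolate: 38 + (52.08 − 44.7)/(59.4 − 44.7) × (43 − 38) = 40.5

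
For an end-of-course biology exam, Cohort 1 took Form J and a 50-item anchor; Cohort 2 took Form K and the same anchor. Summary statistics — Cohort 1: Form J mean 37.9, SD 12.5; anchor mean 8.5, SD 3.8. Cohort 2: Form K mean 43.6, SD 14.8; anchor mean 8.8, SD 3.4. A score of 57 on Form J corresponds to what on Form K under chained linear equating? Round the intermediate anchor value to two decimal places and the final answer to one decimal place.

Form J → anchor (Cohort 1): v = (3.8/12.5)(57 − 37.9) + 8.5 = 14.31
anchor → Form K (Cohort 2): y = (14.8/3.4)(14.31 − 8.8) + 43.6 = 67.6

67.6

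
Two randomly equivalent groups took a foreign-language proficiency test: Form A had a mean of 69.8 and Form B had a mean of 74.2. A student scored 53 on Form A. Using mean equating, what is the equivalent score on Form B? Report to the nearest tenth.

Mean equating: y = x + (M_Y − M_X) = 53 + (74.2 − 69.8) = 57.4

57.4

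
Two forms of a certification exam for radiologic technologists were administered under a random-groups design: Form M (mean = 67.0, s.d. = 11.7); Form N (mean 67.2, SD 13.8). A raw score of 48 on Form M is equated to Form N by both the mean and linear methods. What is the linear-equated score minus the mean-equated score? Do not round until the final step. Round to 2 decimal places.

-3.41

Mean-equated: 48 + (67.2 − 67.0) = 48.20
Linear-equated: (13.8/11.7)(48 − 67.0) + 67.2 = 44.790
Difference = 44.790 − 48.20 = -3.41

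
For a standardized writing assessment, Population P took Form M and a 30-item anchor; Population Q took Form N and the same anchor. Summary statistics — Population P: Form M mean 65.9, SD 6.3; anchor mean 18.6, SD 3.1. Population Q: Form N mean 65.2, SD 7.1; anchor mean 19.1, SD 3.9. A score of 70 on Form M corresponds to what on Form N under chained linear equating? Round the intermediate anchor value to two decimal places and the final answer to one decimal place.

68.0

Form M → anchor (Population P): v = (3.1/6.3)(70 − 65.9) + 18.6 = 20.62
anchor → Form N (Population Q): y = (7.1/3.9)(20.62 − 19.1) + 65.2 = 68.0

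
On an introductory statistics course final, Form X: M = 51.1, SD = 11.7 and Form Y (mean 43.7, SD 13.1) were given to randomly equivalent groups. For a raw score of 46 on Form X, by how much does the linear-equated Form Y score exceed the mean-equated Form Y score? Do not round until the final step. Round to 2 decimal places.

Mean-equated: 46 + (43.7 − 51.1) = 38.60
Linear-equated: (13.1/11.7)(46 − 51.1) + 43.7 = 37.990
Difference = 37.990 − 38.60 = -0.61

-0.61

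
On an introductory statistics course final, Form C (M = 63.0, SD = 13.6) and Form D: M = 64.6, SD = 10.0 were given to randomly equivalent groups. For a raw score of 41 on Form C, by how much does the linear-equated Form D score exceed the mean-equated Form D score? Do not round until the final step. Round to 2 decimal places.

5.82

Mean-equated: 41 + (64.6 − 63.0) = 42.60
Linear-equated: (10.0/13.6)(41 − 63.0) + 64.6 = 48.424
Difference = 48.424 − 42.60 = 5.82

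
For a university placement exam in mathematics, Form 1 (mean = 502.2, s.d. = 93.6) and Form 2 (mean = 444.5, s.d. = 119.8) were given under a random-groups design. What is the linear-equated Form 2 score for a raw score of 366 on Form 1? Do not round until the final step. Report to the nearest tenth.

Linear equating: y = (SD_Y/SD_X)(x − M_X) + M_Y
y = (119.8/93.6)(366 − 502.2) + 444.5
y = 1.279915 × -136.2 + 444.5 = -174.3244 + 444.5 = 270.2

270.2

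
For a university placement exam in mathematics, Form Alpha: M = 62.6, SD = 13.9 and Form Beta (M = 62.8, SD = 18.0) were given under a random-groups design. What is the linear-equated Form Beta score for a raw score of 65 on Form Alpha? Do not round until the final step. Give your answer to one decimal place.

Linear equating: y = (SD_Y/SD_X)(x − M_X) + M_Y
y = (18.0/13.9)(65 − 62.6) + 62.8
y = 1.294964 × 2.4 + 62.8 = 3.1079 + 62.8 = 65.9

65.9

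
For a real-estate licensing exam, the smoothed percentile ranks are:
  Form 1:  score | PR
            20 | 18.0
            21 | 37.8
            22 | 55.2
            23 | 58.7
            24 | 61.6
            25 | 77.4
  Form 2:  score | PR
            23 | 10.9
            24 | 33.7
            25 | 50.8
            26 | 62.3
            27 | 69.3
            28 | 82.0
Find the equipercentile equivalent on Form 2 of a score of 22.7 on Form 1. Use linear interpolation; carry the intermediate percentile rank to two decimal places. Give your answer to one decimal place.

25.6

PR of 22.7 on Form 1: 55.2 + (22.7 − 22)/(23 − 22) × (58.7 − 55.2) = 57.65
On Form 2, PR 57.65 falls between score 25 (PR 50.8) and 26 (PR 62.3).
Interpolate: 25 + (57.65 − 50.8)/(62.3 − 50.8) × (26 − 25) = 25.6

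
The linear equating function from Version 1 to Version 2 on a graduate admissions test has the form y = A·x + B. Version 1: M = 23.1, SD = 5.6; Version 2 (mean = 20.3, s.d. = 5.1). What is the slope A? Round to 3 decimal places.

A = SD_Y / SD_X = 5.1 / 5.6 = 0.911

0.911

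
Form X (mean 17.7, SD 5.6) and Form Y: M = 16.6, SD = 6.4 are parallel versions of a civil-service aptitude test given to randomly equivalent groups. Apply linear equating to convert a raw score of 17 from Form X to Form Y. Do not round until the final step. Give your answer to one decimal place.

15.8

Linear equating: y = (SD_Y/SD_X)(x − M_X) + M_Y
y = (6.4/5.6)(17 − 17.7) + 16.6
y = 1.142857 × -0.7 + 16.6 = -0.8000 + 16.6 = 15.8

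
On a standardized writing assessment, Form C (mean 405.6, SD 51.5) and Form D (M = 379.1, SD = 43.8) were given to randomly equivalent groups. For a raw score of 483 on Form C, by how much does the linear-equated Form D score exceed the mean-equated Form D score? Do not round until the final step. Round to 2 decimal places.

Mean-equated: 483 + (379.1 − 405.6) = 456.50
Linear-equated: (43.8/51.5)(483 − 405.6) + 379.1 = 444.928
Difference = 444.928 − 456.50 = -11.57

-11.57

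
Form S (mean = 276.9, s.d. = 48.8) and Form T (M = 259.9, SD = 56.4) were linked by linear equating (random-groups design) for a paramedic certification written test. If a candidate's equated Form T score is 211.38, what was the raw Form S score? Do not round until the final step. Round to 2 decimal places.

Invert y = (SD_Y/SD_X)(x − M_X) + M_Y:
x = (SD_X/SD_Y)(y − M_Y) + M_X = (48.8/56.4)(211.38 − 259.9) + 276.9
x = 0.865248 × -48.520 + 276.9 = 234.92

234.92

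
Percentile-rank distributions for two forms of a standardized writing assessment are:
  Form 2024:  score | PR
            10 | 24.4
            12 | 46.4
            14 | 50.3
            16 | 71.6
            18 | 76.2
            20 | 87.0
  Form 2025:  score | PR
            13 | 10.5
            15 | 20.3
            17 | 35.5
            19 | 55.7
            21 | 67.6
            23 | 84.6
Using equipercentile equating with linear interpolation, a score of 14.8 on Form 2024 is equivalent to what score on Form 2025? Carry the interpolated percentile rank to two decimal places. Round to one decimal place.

19.5

PR of 14.8 on Form 2024: 50.3 + (14.8 − 14)/(16 − 14) × (71.6 − 50.3) = 58.82
On Form 2025, PR 58.82 falls between score 19 (PR 55.7) and 21 (PR 67.6).
Interpolate: 19 + (58.82 − 55.7)/(67.6 − 55.7) × (21 − 19) = 19.5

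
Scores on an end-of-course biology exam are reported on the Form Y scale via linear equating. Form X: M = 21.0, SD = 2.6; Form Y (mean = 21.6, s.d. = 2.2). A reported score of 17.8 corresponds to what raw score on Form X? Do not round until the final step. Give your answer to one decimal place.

16.5

Invert y = (SD_Y/SD_X)(x − M_X) + M_Y:
x = (SD_X/SD_Y)(y − M_Y) + M_X = (2.6/2.2)(17.8 − 21.6) + 21.0
x = 1.181818 × -3.800 + 21.0 = 16.5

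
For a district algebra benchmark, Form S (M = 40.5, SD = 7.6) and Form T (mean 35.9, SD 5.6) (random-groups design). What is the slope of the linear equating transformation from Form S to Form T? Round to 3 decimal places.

0.737

A = SD_Y / SD_X = 5.6 / 7.6 = 0.737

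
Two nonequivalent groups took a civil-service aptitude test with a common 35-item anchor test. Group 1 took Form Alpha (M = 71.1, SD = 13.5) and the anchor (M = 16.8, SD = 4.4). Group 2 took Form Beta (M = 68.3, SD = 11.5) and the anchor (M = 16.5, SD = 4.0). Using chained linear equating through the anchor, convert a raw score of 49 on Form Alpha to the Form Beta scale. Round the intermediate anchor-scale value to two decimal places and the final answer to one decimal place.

Form Alpha → anchor (Group 1): v = (4.4/13.5)(49 − 71.1) + 16.8 = 9.60
anchor → Form Beta (Group 2): y = (11.5/4.0)(9.60 − 16.5) + 68.3 = 48.5

48.5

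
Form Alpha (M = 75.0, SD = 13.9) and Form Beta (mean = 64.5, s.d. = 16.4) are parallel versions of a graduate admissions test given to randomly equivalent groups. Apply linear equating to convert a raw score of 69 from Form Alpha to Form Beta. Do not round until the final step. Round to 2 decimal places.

Linear equating: y = (SD_Y/SD_X)(x − M_X) + M_Y
y = (16.4/13.9)(69 − 75.0) + 64.5
y = 1.179856 × -6.0 + 64.5 = -7.0791 + 64.5 = 57.42

57.42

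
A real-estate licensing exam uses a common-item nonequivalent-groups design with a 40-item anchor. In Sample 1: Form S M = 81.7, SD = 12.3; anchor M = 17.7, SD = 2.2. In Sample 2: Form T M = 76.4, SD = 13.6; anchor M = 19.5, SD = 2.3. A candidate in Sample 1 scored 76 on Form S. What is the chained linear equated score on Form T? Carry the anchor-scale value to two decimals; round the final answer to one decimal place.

59.7

Form S → anchor (Sample 1): v = (2.2/12.3)(76 − 81.7) + 17.7 = 16.68
anchor → Form T (Sample 2): y = (13.6/2.3)(16.68 − 19.5) + 76.4 = 59.7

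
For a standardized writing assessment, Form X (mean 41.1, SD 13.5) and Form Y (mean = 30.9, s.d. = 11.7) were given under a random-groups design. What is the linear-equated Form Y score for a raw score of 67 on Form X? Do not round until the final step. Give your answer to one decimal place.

Linear equating: y = (SD_Y/SD_X)(x − M_X) + M_Y
y = (11.7/13.5)(67 − 41.1) + 30.9
y = 0.866667 × 25.9 + 30.9 = 22.4467 + 30.9 = 53.3

53.3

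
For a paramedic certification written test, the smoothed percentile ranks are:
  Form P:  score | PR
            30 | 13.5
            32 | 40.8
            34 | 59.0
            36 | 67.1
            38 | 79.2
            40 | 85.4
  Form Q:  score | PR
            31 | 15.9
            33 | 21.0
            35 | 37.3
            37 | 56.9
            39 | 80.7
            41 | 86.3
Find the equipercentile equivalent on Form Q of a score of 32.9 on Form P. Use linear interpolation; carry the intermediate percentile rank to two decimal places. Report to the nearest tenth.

36.2

PR of 32.9 on Form P: 40.8 + (32.9 − 32)/(34 − 32) × (59.0 − 40.8) = 48.99
On Form Q, PR 48.99 falls between score 35 (PR 37.3) and 37 (PR 56.9).
Interpolate: 35 + (48.99 − 37.3)/(56.9 − 37.3) × (37 − 35) = 36.2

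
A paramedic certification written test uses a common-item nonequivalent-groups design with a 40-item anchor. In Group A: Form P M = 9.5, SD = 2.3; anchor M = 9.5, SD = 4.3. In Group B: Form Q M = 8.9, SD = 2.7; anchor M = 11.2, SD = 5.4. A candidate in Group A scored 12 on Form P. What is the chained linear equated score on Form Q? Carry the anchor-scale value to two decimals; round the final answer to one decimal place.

10.4

Form P → anchor (Group A): v = (4.3/2.3)(12 − 9.5) + 9.5 = 14.17
anchor → Form Q (Group B): y = (2.7/5.4)(14.17 − 11.2) + 8.9 = 10.4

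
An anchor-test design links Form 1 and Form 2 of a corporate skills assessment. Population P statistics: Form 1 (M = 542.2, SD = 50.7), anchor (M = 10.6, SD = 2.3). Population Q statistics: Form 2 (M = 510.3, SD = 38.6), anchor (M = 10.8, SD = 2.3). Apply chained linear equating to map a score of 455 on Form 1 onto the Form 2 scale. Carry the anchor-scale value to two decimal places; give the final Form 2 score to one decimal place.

Form 1 → anchor (Population P): v = (2.3/50.7)(455 − 542.2) + 10.6 = 6.64
anchor → Form 2 (Population Q): y = (38.6/2.3)(6.64 − 10.8) + 510.3 = 440.5

440.5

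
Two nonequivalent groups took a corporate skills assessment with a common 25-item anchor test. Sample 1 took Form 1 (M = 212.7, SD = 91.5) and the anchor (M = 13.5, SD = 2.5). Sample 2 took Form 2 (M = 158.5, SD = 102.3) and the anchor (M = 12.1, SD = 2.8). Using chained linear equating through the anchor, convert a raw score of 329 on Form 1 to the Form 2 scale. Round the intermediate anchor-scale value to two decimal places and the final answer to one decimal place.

Form 1 → anchor (Sample 1): v = (2.5/91.5)(329 − 212.7) + 13.5 = 16.68
anchor → Form 2 (Sample 2): y = (102.3/2.8)(16.68 − 12.1) + 158.5 = 325.8

325.8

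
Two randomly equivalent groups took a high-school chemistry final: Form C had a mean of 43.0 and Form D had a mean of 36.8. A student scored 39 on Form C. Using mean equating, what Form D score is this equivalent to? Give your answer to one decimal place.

Mean equating: y = x + (M_Y − M_X) = 39 + (36.8 − 43.0) = 32.8

32.8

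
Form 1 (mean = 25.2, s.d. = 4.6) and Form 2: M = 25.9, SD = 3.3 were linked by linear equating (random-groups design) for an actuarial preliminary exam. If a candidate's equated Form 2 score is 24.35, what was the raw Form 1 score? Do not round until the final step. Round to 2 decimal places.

23.04

Invert y = (SD_Y/SD_X)(x − M_X) + M_Y:
x = (SD_X/SD_Y)(y − M_Y) + M_X = (4.6/3.3)(24.35 − 25.9) + 25.2
x = 1.393939 × -1.550 + 25.2 = 23.04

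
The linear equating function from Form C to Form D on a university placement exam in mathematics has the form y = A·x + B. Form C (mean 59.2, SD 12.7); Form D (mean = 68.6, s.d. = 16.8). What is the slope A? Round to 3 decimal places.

A = SD_Y / SD_X = 16.8 / 12.7 = 1.323

1.323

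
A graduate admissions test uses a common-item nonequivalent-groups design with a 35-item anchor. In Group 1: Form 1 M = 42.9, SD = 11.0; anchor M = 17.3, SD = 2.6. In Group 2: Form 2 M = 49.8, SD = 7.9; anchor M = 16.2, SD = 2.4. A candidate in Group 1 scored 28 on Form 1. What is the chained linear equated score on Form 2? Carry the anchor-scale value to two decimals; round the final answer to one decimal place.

Form 1 → anchor (Group 1): v = (2.6/11.0)(28 − 42.9) + 17.3 = 13.78
anchor → Form 2 (Group 2): y = (7.9/2.4)(13.78 − 16.2) + 49.8 = 41.8

41.8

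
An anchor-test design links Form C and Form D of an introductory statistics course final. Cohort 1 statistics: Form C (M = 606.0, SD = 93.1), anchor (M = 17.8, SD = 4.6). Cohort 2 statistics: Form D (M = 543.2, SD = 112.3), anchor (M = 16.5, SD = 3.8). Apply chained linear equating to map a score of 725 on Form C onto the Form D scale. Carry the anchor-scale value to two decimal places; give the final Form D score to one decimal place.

755.4

Form C → anchor (Cohort 1): v = (4.6/93.1)(725 − 606.0) + 17.8 = 23.68
anchor → Form D (Cohort 2): y = (112.3/3.8)(23.68 − 16.5) + 543.2 = 755.4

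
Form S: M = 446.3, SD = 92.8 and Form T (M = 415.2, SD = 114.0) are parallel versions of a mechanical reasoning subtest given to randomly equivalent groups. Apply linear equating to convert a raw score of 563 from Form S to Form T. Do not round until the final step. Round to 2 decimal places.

558.56

Linear equating: y = (SD_Y/SD_X)(x − M_X) + M_Y
y = (114.0/92.8)(563 − 446.3) + 415.2
y = 1.228448 × 116.7 + 415.2 = 143.3599 + 415.2 = 558.56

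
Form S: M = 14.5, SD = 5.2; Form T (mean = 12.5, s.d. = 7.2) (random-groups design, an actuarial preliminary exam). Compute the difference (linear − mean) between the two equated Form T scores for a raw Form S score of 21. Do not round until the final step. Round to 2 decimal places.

Mean-equated: 21 + (12.5 − 14.5) = 19.00
Linear-equated: (7.2/5.2)(21 − 14.5) + 12.5 = 21.500
Difference = 21.500 − 19.00 = 2.50

2.50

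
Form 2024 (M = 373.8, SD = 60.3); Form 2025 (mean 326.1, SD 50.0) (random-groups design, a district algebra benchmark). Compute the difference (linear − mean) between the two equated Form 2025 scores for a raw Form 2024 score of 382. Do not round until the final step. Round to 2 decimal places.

Mean-equated: 382 + (326.1 − 373.8) = 334.30
Linear-equated: (50.0/60.3)(382 − 373.8) + 326.1 = 332.899
Difference = 332.899 − 334.30 = -1.40

-1.40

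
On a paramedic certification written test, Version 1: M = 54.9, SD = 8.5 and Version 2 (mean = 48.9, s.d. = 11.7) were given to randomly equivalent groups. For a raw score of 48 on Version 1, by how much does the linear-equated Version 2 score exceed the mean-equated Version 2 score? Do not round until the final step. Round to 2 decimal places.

-2.60

Mean-equated: 48 + (48.9 − 54.9) = 42.00
Linear-equated: (11.7/8.5)(48 − 54.9) + 48.9 = 39.402
Difference = 39.402 − 42.00 = -2.60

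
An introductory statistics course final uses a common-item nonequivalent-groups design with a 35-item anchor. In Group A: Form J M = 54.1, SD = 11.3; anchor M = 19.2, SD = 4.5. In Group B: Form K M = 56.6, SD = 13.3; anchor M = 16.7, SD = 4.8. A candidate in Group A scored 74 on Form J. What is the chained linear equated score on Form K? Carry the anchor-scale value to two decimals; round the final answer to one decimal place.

85.5

Form J → anchor (Group A): v = (4.5/11.3)(74 − 54.1) + 19.2 = 27.12
anchor → Form K (Group B): y = (13.3/4.8)(27.12 − 16.7) + 56.6 = 85.5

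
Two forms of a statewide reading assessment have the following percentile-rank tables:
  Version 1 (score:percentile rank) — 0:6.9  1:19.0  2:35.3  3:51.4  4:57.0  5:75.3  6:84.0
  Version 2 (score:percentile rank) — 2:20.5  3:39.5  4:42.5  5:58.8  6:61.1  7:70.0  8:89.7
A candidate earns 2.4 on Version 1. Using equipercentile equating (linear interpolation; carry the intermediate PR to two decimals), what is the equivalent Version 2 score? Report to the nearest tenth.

3.7

PR of 2.4 on Version 1: 35.3 + (2.4 − 2)/(3 − 2) × (51.4 − 35.3) = 41.74
On Version 2, PR 41.74 falls between score 3 (PR 39.5) and 4 (PR 42.5).
Interpolate: 3 + (41.74 − 39.5)/(42.5 − 39.5) × (4 − 3) = 3.7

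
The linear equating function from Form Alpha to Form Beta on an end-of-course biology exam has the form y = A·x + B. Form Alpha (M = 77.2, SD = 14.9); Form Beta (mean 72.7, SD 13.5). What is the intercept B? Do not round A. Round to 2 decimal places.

A = SD_Y / SD_X = 13.5 / 14.9 = 0.906040
B = M_Y − A·M_X = 72.7 − 0.906040 × 77.2 = 2.75

2.75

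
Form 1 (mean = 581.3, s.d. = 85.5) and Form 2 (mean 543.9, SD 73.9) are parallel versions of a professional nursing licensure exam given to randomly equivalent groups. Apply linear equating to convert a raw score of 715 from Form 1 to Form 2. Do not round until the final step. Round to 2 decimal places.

659.46

Linear equating: y = (SD_Y/SD_X)(x − M_X) + M_Y
y = (73.9/85.5)(715 − 581.3) + 543.9
y = 0.864327 × 133.7 + 543.9 = 115.5606 + 543.9 = 659.46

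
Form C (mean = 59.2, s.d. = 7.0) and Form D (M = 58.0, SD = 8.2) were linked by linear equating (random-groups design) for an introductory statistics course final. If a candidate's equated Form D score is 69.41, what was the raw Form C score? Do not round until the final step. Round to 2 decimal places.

68.94

Invert y = (SD_Y/SD_X)(x − M_X) + M_Y:
x = (SD_X/SD_Y)(y − M_Y) + M_X = (7.0/8.2)(69.41 − 58.0) + 59.2
x = 0.853659 × 11.410 + 59.2 = 68.94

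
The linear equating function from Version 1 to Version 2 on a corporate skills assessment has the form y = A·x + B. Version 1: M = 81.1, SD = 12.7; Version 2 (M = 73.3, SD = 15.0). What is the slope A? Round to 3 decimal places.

1.181

A = SD_Y / SD_X = 15.0 / 12.7 = 1.181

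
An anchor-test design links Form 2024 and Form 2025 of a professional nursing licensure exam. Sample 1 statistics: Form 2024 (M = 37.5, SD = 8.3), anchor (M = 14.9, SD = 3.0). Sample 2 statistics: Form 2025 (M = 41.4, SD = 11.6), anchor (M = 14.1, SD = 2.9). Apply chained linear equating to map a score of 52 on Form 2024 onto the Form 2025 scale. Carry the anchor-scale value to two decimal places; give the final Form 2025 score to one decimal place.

Form 2024 → anchor (Sample 1): v = (3.0/8.3)(52 − 37.5) + 14.9 = 20.14
anchor → Form 2025 (Sample 2): y = (11.6/2.9)(20.14 − 14.1) + 41.4 = 65.6

65.6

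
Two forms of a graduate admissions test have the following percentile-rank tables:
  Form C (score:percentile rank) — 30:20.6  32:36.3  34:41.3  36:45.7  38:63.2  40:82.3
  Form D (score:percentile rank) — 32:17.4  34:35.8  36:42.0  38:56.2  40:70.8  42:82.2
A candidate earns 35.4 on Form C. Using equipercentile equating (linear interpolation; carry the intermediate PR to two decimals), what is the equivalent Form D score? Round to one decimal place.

PR of 35.4 on Form C: 41.3 + (35.4 − 34)/(36 − 34) × (45.7 − 41.3) = 44.38
On Form D, PR 44.38 falls between score 36 (PR 42.0) and 38 (PR 56.2).
Interpolate: 36 + (44.38 − 42.0)/(56.2 − 42.0) × (38 − 36) = 36.3

36.3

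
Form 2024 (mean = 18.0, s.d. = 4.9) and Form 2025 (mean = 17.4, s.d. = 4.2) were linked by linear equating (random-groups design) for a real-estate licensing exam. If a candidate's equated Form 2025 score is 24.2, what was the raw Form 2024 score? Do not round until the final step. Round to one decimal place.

25.9

Invert y = (SD_Y/SD_X)(x − M_X) + M_Y:
x = (SD_X/SD_Y)(y − M_Y) + M_X = (4.9/4.2)(24.2 − 17.4) + 18.0
x = 1.166667 × 6.800 + 18.0 = 25.9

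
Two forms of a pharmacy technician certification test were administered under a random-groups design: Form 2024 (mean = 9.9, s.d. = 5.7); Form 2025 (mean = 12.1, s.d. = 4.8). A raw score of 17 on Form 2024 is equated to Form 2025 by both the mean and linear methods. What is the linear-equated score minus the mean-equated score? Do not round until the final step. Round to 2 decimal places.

-1.12

Mean-equated: 17 + (12.1 − 9.9) = 19.20
Linear-equated: (4.8/5.7)(17 − 9.9) + 12.1 = 18.079
Difference = 18.079 − 19.20 = -1.12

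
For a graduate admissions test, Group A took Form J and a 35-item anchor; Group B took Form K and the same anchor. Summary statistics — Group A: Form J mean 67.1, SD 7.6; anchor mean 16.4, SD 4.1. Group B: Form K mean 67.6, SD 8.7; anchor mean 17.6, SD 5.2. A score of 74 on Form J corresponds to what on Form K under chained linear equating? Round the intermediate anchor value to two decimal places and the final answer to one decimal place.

Form J → anchor (Group A): v = (4.1/7.6)(74 − 67.1) + 16.4 = 20.12
anchor → Form K (Group B): y = (8.7/5.2)(20.12 − 17.6) + 67.6 = 71.8

71.8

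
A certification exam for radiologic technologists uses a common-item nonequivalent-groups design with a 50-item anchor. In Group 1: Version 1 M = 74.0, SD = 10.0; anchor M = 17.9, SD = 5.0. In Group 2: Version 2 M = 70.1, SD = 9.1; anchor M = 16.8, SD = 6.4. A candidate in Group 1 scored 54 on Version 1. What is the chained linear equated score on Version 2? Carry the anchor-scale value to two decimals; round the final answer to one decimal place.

57.4

Version 1 → anchor (Group 1): v = (5.0/10.0)(54 − 74.0) + 17.9 = 7.90
anchor → Version 2 (Group 2): y = (9.1/6.4)(7.90 − 16.8) + 70.1 = 57.4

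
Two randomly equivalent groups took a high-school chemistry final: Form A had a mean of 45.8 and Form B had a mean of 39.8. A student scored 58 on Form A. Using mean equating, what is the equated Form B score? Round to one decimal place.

52.0

Mean equating: y = x + (M_Y − M_X) = 58 + (39.8 − 45.8) = 52.0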